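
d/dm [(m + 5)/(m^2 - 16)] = (m^2 - 2*m*(m + 5) - 16)/(m^2 - 16)^2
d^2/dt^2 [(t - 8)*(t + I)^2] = 6*t - 16 + 4*I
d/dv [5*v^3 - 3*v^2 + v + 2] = 15*v^2 - 6*v + 1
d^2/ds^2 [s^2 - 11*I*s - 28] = 2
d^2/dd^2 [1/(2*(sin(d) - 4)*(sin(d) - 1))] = (-4*sin(d)^3 + 11*sin(d)^2 + 8*sin(d) - 42)/(2*(sin(d) - 4)^3*(sin(d) - 1)^2)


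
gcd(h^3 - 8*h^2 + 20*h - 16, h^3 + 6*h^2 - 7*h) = 1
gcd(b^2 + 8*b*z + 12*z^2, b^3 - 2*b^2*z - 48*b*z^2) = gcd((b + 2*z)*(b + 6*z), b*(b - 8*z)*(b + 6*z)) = b + 6*z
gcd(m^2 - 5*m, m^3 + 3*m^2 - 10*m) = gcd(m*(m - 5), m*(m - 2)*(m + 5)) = m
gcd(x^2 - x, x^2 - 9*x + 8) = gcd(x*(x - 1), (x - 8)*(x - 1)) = x - 1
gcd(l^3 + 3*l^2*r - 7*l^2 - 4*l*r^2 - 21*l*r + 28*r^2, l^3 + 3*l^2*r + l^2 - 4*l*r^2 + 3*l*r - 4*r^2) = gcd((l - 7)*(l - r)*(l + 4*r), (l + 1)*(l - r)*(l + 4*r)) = -l^2 - 3*l*r + 4*r^2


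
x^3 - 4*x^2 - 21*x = x*(x - 7)*(x + 3)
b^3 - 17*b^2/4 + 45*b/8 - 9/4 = (b - 2)*(b - 3/2)*(b - 3/4)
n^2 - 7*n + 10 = (n - 5)*(n - 2)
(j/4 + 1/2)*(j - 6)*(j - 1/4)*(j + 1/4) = j^4/4 - j^3 - 193*j^2/64 + j/16 + 3/16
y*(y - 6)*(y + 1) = y^3 - 5*y^2 - 6*y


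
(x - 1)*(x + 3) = x^2 + 2*x - 3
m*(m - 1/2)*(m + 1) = m^3 + m^2/2 - m/2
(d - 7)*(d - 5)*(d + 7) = d^3 - 5*d^2 - 49*d + 245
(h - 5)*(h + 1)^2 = h^3 - 3*h^2 - 9*h - 5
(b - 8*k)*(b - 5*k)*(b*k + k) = b^3*k - 13*b^2*k^2 + b^2*k + 40*b*k^3 - 13*b*k^2 + 40*k^3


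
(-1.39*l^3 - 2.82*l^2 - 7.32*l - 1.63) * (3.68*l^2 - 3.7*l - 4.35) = -5.1152*l^5 - 5.2346*l^4 - 10.4571*l^3 + 33.3526*l^2 + 37.873*l + 7.0905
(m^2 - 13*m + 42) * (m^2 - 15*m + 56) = m^4 - 28*m^3 + 293*m^2 - 1358*m + 2352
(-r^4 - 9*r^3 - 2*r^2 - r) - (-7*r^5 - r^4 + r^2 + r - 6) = 7*r^5 - 9*r^3 - 3*r^2 - 2*r + 6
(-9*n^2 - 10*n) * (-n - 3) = 9*n^3 + 37*n^2 + 30*n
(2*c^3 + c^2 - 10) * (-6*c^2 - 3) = -12*c^5 - 6*c^4 - 6*c^3 + 57*c^2 + 30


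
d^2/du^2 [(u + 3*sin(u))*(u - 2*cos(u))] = -3*u*sin(u) + 2*u*cos(u) + 4*sin(u) + 12*sin(2*u) + 6*cos(u) + 2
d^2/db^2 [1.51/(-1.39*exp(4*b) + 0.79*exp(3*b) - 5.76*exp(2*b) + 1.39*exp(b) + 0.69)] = (1.51*(5.56*exp(3*b) - 2.37*exp(2*b) + 11.52*exp(b) - 1.39)*(11.12*exp(3*b) - 4.74*exp(2*b) + 23.04*exp(b) - 2.78)*exp(b) + (33.5824*exp(3*b) - 10.7361*exp(2*b) + 34.7904*exp(b) - 2.0989)*(-1.39*exp(4*b) + 0.79*exp(3*b) - 5.76*exp(2*b) + 1.39*exp(b) + 0.69))*exp(b)/(-1.39*exp(4*b) + 0.79*exp(3*b) - 5.76*exp(2*b) + 1.39*exp(b) + 0.69)^3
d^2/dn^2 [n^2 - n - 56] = 2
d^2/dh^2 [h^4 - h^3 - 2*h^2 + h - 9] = 12*h^2 - 6*h - 4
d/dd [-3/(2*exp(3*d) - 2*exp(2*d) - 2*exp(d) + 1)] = (18*exp(2*d) - 12*exp(d) - 6)*exp(d)/(2*exp(3*d) - 2*exp(2*d) - 2*exp(d) + 1)^2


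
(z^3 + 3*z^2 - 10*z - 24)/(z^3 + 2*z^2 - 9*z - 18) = (z + 4)/(z + 3)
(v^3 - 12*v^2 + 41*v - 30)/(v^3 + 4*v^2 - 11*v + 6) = (v^2 - 11*v + 30)/(v^2 + 5*v - 6)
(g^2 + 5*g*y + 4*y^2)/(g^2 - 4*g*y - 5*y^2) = (-g - 4*y)/(-g + 5*y)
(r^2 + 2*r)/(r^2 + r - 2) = r/(r - 1)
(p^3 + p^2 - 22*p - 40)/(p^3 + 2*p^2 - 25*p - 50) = (p + 4)/(p + 5)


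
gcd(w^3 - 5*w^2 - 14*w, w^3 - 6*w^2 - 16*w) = w^2 + 2*w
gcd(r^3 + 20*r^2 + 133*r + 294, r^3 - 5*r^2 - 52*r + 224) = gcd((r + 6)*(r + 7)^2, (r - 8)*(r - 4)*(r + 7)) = r + 7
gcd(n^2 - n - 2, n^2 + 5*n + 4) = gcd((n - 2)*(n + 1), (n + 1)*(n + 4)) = n + 1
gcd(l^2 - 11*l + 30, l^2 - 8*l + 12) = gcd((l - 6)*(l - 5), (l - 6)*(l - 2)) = l - 6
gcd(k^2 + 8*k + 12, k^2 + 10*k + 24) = k + 6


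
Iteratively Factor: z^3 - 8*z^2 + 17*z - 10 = (z - 5)*(z^2 - 3*z + 2) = (z - 5)*(z - 2)*(z - 1)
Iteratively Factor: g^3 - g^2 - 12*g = (g)*(g^2 - g - 12) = g*(g + 3)*(g - 4)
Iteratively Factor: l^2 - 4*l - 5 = (l - 5)*(l + 1)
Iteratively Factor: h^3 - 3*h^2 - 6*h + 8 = (h - 4)*(h^2 + h - 2) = (h - 4)*(h + 2)*(h - 1)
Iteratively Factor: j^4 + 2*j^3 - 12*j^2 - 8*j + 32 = (j - 2)*(j^3 + 4*j^2 - 4*j - 16) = (j - 2)*(j + 2)*(j^2 + 2*j - 8) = (j - 2)^2*(j + 2)*(j + 4)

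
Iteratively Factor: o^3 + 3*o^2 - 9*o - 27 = (o + 3)*(o^2 - 9) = (o - 3)*(o + 3)*(o + 3)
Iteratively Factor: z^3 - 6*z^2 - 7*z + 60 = (z - 4)*(z^2 - 2*z - 15) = (z - 5)*(z - 4)*(z + 3)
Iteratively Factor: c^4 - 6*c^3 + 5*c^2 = (c)*(c^3 - 6*c^2 + 5*c) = c^2*(c^2 - 6*c + 5) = c^2*(c - 1)*(c - 5)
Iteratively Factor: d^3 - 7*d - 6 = (d + 2)*(d^2 - 2*d - 3) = (d - 3)*(d + 2)*(d + 1)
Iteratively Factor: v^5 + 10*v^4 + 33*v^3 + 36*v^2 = (v)*(v^4 + 10*v^3 + 33*v^2 + 36*v) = v*(v + 4)*(v^3 + 6*v^2 + 9*v) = v*(v + 3)*(v + 4)*(v^2 + 3*v) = v*(v + 3)^2*(v + 4)*(v)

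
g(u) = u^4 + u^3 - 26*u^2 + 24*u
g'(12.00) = 6744.00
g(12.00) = 19008.00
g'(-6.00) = -420.00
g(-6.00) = 0.00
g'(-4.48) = -42.49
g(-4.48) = -316.44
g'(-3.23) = 88.47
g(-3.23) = -273.63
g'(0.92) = -18.19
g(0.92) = 1.57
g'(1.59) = -35.02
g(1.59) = -17.16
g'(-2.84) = 104.25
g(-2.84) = -235.72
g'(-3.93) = 31.90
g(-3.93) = -318.04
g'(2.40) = -28.22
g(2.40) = -45.16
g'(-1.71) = 101.69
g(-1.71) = -113.52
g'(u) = 4*u^3 + 3*u^2 - 52*u + 24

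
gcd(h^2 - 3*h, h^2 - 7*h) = h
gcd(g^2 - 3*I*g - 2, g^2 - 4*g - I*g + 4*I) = g - I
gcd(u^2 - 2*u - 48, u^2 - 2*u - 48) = u^2 - 2*u - 48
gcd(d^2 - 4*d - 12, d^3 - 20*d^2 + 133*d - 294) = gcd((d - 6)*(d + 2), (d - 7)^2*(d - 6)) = d - 6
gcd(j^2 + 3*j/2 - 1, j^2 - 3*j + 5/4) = j - 1/2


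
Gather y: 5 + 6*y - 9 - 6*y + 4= 0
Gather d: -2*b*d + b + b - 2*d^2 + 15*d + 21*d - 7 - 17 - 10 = 2*b - 2*d^2 + d*(36 - 2*b) - 34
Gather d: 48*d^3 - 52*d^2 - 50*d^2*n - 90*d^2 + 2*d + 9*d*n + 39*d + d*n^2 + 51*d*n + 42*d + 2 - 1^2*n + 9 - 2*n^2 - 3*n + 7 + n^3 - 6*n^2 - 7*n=48*d^3 + d^2*(-50*n - 142) + d*(n^2 + 60*n + 83) + n^3 - 8*n^2 - 11*n + 18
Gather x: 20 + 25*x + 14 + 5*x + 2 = 30*x + 36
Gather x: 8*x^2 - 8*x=8*x^2 - 8*x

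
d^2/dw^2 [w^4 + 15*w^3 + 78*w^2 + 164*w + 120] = 12*w^2 + 90*w + 156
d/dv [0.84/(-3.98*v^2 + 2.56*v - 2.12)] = (6.6864*v - 2.1504)/(3.98*v^2 - 2.56*v + 2.12)^2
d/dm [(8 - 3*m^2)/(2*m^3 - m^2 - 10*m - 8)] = 2*(3*m^4 - 9*m^2 + 32*m + 40)/(4*m^6 - 4*m^5 - 39*m^4 - 12*m^3 + 116*m^2 + 160*m + 64)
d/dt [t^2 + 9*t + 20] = 2*t + 9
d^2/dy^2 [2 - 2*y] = 0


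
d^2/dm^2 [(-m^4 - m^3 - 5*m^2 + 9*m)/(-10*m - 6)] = (75*m^4 + 145*m^3 + 99*m^2 + 27*m + 180)/(125*m^3 + 225*m^2 + 135*m + 27)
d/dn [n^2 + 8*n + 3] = 2*n + 8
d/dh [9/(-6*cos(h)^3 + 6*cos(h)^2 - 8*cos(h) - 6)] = 9*(-9*cos(h)^2 + 6*cos(h) - 4)*sin(h)/(2*(3*cos(h)^3 - 3*cos(h)^2 + 4*cos(h) + 3)^2)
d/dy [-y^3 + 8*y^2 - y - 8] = -3*y^2 + 16*y - 1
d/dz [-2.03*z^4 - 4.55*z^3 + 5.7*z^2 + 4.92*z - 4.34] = -8.12*z^3 - 13.65*z^2 + 11.4*z + 4.92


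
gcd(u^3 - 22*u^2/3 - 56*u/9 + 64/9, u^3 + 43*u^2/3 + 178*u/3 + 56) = u + 4/3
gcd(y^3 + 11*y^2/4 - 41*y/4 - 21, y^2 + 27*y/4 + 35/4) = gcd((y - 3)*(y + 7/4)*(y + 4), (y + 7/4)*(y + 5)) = y + 7/4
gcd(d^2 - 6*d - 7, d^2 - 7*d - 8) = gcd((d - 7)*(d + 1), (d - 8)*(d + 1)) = d + 1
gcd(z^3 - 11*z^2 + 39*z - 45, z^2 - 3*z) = z - 3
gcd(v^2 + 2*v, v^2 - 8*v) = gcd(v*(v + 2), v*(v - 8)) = v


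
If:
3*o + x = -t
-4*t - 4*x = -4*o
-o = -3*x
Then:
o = 0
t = 0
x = 0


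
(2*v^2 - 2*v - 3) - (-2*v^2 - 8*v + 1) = 4*v^2 + 6*v - 4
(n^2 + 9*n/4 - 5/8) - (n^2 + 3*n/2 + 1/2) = 3*n/4 - 9/8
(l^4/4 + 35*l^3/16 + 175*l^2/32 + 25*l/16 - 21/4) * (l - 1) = l^5/4 + 31*l^4/16 + 105*l^3/32 - 125*l^2/32 - 109*l/16 + 21/4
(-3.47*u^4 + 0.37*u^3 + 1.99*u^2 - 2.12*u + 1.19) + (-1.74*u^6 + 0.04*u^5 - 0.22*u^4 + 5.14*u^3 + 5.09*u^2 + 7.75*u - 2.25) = -1.74*u^6 + 0.04*u^5 - 3.69*u^4 + 5.51*u^3 + 7.08*u^2 + 5.63*u - 1.06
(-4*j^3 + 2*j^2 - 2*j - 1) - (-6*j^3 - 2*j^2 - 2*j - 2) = 2*j^3 + 4*j^2 + 1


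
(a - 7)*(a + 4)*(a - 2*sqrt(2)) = a^3 - 3*a^2 - 2*sqrt(2)*a^2 - 28*a + 6*sqrt(2)*a + 56*sqrt(2)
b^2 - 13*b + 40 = (b - 8)*(b - 5)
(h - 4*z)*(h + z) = h^2 - 3*h*z - 4*z^2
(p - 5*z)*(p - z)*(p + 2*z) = p^3 - 4*p^2*z - 7*p*z^2 + 10*z^3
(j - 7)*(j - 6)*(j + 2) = j^3 - 11*j^2 + 16*j + 84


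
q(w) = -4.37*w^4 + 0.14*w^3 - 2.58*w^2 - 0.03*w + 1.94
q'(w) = -17.48*w^3 + 0.42*w^2 - 5.16*w - 0.03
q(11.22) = -69380.72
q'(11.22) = -24694.99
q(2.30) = -132.36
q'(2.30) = -222.36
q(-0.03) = 1.94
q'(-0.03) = 0.13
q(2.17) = -105.74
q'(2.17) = -187.87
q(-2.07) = -90.53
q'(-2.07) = 167.49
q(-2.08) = -92.22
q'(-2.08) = 169.82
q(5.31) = -3524.24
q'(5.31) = -2632.72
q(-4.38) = -1667.53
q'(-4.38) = 1499.43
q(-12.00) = -91227.46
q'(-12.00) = 30327.81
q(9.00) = -28776.82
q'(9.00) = -12755.37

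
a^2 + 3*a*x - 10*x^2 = (a - 2*x)*(a + 5*x)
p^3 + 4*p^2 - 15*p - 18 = (p - 3)*(p + 1)*(p + 6)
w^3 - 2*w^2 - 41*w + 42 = (w - 7)*(w - 1)*(w + 6)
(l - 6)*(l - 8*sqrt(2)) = l^2 - 8*sqrt(2)*l - 6*l + 48*sqrt(2)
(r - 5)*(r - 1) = r^2 - 6*r + 5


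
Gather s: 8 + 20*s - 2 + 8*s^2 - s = 8*s^2 + 19*s + 6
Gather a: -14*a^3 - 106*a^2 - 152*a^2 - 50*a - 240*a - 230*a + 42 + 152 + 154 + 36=-14*a^3 - 258*a^2 - 520*a + 384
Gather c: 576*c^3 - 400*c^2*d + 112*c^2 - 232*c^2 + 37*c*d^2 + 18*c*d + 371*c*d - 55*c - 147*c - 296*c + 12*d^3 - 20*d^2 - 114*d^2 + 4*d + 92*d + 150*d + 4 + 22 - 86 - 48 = 576*c^3 + c^2*(-400*d - 120) + c*(37*d^2 + 389*d - 498) + 12*d^3 - 134*d^2 + 246*d - 108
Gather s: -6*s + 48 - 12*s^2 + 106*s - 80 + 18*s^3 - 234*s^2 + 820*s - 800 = 18*s^3 - 246*s^2 + 920*s - 832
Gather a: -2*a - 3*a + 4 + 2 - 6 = -5*a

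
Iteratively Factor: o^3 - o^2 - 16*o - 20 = (o - 5)*(o^2 + 4*o + 4) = (o - 5)*(o + 2)*(o + 2)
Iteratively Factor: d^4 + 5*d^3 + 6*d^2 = (d + 2)*(d^3 + 3*d^2) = d*(d + 2)*(d^2 + 3*d) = d*(d + 2)*(d + 3)*(d)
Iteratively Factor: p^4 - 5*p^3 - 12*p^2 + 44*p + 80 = (p + 2)*(p^3 - 7*p^2 + 2*p + 40) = (p - 4)*(p + 2)*(p^2 - 3*p - 10) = (p - 5)*(p - 4)*(p + 2)*(p + 2)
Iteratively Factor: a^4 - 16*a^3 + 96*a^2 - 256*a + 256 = (a - 4)*(a^3 - 12*a^2 + 48*a - 64) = (a - 4)^2*(a^2 - 8*a + 16) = (a - 4)^3*(a - 4)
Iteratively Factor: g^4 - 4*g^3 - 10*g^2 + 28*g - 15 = (g - 1)*(g^3 - 3*g^2 - 13*g + 15) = (g - 5)*(g - 1)*(g^2 + 2*g - 3) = (g - 5)*(g - 1)*(g + 3)*(g - 1)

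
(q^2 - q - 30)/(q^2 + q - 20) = (q - 6)/(q - 4)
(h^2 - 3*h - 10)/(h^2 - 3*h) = (h^2 - 3*h - 10)/(h*(h - 3))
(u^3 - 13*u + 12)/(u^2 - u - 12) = (-u^3 + 13*u - 12)/(-u^2 + u + 12)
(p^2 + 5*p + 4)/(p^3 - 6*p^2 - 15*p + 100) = (p + 1)/(p^2 - 10*p + 25)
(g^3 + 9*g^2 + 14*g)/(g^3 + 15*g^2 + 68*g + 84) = g/(g + 6)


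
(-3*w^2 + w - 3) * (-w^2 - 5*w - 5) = 3*w^4 + 14*w^3 + 13*w^2 + 10*w + 15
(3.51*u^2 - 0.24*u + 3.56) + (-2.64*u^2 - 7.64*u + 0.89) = 0.87*u^2 - 7.88*u + 4.45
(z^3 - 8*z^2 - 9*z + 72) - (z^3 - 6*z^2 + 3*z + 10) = -2*z^2 - 12*z + 62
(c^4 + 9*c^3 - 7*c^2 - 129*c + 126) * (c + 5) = c^5 + 14*c^4 + 38*c^3 - 164*c^2 - 519*c + 630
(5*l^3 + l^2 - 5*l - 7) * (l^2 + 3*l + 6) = 5*l^5 + 16*l^4 + 28*l^3 - 16*l^2 - 51*l - 42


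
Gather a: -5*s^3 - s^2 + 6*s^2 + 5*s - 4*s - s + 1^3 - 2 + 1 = -5*s^3 + 5*s^2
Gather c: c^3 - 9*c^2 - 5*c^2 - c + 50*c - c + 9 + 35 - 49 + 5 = c^3 - 14*c^2 + 48*c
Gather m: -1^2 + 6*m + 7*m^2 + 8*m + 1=7*m^2 + 14*m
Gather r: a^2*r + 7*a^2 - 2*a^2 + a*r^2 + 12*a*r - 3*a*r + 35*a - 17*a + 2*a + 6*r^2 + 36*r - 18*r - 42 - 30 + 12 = 5*a^2 + 20*a + r^2*(a + 6) + r*(a^2 + 9*a + 18) - 60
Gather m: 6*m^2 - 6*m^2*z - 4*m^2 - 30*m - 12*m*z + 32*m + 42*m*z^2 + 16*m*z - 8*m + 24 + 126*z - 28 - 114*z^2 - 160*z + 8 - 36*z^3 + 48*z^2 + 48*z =m^2*(2 - 6*z) + m*(42*z^2 + 4*z - 6) - 36*z^3 - 66*z^2 + 14*z + 4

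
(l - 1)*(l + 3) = l^2 + 2*l - 3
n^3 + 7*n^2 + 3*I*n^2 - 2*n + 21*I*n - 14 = (n + 7)*(n + I)*(n + 2*I)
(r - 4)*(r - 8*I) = r^2 - 4*r - 8*I*r + 32*I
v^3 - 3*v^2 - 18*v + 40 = (v - 5)*(v - 2)*(v + 4)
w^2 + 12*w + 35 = (w + 5)*(w + 7)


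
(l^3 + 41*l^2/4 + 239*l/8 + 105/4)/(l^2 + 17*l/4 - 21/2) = (8*l^2 + 34*l + 35)/(2*(4*l - 7))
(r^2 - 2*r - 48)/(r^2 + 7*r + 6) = (r - 8)/(r + 1)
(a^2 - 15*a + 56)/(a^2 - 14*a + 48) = (a - 7)/(a - 6)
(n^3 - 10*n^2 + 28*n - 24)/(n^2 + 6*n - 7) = (n^3 - 10*n^2 + 28*n - 24)/(n^2 + 6*n - 7)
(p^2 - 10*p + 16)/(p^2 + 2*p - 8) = (p - 8)/(p + 4)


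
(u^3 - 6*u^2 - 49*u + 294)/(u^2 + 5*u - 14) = (u^2 - 13*u + 42)/(u - 2)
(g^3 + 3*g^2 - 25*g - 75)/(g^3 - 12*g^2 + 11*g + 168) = (g^2 - 25)/(g^2 - 15*g + 56)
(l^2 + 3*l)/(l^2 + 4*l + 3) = l/(l + 1)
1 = 1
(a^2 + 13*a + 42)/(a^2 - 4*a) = (a^2 + 13*a + 42)/(a*(a - 4))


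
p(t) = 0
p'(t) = 0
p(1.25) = 0.00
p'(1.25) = 0.00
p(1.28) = 0.00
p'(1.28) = 0.00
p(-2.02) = 0.00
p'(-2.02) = 0.00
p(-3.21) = 0.00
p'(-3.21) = 0.00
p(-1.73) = 0.00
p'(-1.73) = 0.00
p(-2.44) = 0.00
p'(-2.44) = 0.00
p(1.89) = 0.00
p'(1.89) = 0.00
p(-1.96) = 0.00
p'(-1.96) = 0.00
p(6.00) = 0.00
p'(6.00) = 0.00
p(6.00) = 0.00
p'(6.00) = 0.00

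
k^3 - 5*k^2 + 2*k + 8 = (k - 4)*(k - 2)*(k + 1)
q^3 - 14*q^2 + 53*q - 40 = (q - 8)*(q - 5)*(q - 1)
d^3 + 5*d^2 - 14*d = d*(d - 2)*(d + 7)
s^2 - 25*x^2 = (s - 5*x)*(s + 5*x)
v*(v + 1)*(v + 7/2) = v^3 + 9*v^2/2 + 7*v/2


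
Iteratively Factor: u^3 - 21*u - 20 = (u + 1)*(u^2 - u - 20) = (u - 5)*(u + 1)*(u + 4)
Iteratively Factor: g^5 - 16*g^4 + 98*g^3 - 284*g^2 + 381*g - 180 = (g - 5)*(g^4 - 11*g^3 + 43*g^2 - 69*g + 36) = (g - 5)*(g - 3)*(g^3 - 8*g^2 + 19*g - 12) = (g - 5)*(g - 3)*(g - 1)*(g^2 - 7*g + 12) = (g - 5)*(g - 4)*(g - 3)*(g - 1)*(g - 3)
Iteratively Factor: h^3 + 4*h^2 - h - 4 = (h + 4)*(h^2 - 1) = (h + 1)*(h + 4)*(h - 1)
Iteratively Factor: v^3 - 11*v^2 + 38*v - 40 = (v - 4)*(v^2 - 7*v + 10) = (v - 5)*(v - 4)*(v - 2)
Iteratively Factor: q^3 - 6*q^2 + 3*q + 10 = (q - 2)*(q^2 - 4*q - 5) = (q - 5)*(q - 2)*(q + 1)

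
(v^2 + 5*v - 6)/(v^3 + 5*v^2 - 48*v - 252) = (v - 1)/(v^2 - v - 42)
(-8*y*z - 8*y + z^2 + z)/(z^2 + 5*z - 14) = (-8*y*z - 8*y + z^2 + z)/(z^2 + 5*z - 14)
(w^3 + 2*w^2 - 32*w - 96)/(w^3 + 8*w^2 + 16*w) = (w - 6)/w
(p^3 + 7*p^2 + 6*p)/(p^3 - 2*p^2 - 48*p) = (p + 1)/(p - 8)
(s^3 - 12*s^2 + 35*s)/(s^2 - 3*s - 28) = s*(s - 5)/(s + 4)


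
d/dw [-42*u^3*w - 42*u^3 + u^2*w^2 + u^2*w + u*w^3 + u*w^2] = u*(-42*u^2 + 2*u*w + u + 3*w^2 + 2*w)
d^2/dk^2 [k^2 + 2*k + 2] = 2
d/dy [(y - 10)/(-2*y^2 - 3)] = (-2*y^2 + 4*y*(y - 10) - 3)/(2*y^2 + 3)^2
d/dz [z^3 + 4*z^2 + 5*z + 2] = 3*z^2 + 8*z + 5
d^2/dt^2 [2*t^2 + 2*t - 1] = 4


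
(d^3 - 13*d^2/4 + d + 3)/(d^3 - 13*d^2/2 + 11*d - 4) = (4*d^2 - 5*d - 6)/(2*(2*d^2 - 9*d + 4))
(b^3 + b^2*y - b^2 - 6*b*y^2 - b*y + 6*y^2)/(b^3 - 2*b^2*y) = (b^2 + 3*b*y - b - 3*y)/b^2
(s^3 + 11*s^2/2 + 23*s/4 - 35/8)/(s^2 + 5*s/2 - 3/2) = (s^2 + 6*s + 35/4)/(s + 3)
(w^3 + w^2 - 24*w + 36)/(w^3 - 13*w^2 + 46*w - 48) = (w + 6)/(w - 8)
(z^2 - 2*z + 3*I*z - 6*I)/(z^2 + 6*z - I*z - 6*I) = (z^2 + z*(-2 + 3*I) - 6*I)/(z^2 + z*(6 - I) - 6*I)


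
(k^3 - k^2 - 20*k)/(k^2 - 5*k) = k + 4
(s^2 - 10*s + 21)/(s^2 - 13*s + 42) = (s - 3)/(s - 6)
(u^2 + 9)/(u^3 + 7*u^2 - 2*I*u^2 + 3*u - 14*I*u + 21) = (u + 3*I)/(u^2 + u*(7 + I) + 7*I)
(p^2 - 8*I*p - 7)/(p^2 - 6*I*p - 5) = (p - 7*I)/(p - 5*I)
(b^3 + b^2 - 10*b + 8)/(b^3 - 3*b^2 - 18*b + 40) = (b - 1)/(b - 5)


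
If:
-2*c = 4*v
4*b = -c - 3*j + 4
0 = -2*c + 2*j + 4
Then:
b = 2*v + 5/2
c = -2*v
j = -2*v - 2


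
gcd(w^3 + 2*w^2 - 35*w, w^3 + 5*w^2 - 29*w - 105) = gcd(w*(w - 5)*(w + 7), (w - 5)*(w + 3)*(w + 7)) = w^2 + 2*w - 35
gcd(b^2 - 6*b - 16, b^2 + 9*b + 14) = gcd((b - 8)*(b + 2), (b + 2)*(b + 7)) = b + 2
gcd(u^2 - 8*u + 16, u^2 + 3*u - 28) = u - 4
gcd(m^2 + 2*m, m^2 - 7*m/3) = m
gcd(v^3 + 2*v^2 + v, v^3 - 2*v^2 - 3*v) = v^2 + v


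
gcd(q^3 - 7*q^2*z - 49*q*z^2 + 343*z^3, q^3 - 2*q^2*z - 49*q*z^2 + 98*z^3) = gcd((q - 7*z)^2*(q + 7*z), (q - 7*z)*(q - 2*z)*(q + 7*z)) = -q^2 + 49*z^2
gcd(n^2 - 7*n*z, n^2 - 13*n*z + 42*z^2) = -n + 7*z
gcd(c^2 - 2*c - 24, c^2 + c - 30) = 1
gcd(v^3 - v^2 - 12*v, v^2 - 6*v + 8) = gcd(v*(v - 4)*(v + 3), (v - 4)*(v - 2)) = v - 4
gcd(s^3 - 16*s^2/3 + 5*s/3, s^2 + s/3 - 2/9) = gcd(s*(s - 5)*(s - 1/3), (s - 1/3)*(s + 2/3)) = s - 1/3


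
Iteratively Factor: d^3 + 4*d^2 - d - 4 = (d - 1)*(d^2 + 5*d + 4) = (d - 1)*(d + 1)*(d + 4)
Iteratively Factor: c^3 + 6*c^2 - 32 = (c + 4)*(c^2 + 2*c - 8) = (c + 4)^2*(c - 2)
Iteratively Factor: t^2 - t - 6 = (t + 2)*(t - 3)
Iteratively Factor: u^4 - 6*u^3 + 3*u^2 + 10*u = (u)*(u^3 - 6*u^2 + 3*u + 10) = u*(u - 5)*(u^2 - u - 2) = u*(u - 5)*(u + 1)*(u - 2)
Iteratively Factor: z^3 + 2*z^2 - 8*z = (z + 4)*(z^2 - 2*z) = z*(z + 4)*(z - 2)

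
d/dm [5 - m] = -1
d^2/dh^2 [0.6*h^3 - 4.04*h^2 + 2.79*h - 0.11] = 3.6*h - 8.08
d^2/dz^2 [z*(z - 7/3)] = 2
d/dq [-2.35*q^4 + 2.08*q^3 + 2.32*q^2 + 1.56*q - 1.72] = -9.4*q^3 + 6.24*q^2 + 4.64*q + 1.56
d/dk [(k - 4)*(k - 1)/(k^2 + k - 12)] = 2*(3*k^2 - 16*k + 28)/(k^4 + 2*k^3 - 23*k^2 - 24*k + 144)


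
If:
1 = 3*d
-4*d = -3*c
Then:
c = 4/9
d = 1/3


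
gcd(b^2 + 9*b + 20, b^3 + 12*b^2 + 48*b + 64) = b + 4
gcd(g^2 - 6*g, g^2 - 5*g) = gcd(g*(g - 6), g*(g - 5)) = g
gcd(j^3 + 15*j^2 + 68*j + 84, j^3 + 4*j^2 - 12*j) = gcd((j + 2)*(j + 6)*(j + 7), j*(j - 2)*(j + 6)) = j + 6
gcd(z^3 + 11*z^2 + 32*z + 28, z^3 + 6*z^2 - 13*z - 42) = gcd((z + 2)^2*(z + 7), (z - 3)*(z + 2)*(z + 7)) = z^2 + 9*z + 14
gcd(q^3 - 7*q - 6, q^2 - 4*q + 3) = q - 3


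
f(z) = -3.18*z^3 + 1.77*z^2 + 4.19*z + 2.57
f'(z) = -9.54*z^2 + 3.54*z + 4.19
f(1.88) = -4.43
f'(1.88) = -22.87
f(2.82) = -42.85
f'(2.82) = -61.69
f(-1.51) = 11.23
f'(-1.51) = -22.91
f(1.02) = 5.31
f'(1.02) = -2.12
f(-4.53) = 315.52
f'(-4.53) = -207.62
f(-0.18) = 1.89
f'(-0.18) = 3.24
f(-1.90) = 22.81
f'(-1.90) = -36.98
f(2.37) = -19.89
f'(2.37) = -41.01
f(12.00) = -5187.31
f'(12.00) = -1327.09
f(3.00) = -54.79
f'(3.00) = -71.05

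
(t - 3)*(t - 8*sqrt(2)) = t^2 - 8*sqrt(2)*t - 3*t + 24*sqrt(2)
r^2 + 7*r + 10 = (r + 2)*(r + 5)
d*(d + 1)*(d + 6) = d^3 + 7*d^2 + 6*d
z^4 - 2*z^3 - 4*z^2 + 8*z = z*(z - 2)^2*(z + 2)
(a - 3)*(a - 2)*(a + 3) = a^3 - 2*a^2 - 9*a + 18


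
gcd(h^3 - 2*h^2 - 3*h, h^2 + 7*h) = h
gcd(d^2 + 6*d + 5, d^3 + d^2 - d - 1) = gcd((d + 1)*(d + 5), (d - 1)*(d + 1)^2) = d + 1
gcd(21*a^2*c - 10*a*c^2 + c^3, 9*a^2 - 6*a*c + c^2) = 3*a - c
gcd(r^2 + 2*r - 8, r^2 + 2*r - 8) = r^2 + 2*r - 8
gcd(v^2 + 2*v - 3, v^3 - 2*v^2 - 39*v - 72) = v + 3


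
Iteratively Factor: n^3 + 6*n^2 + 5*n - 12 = (n + 4)*(n^2 + 2*n - 3) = (n + 3)*(n + 4)*(n - 1)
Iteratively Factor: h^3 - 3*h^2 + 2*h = (h - 2)*(h^2 - h) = (h - 2)*(h - 1)*(h)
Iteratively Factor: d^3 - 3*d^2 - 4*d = (d + 1)*(d^2 - 4*d) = d*(d + 1)*(d - 4)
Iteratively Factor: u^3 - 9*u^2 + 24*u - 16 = (u - 1)*(u^2 - 8*u + 16) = (u - 4)*(u - 1)*(u - 4)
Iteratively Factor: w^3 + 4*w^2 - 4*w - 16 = (w - 2)*(w^2 + 6*w + 8) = (w - 2)*(w + 2)*(w + 4)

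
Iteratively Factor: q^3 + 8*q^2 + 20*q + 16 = (q + 2)*(q^2 + 6*q + 8) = (q + 2)^2*(q + 4)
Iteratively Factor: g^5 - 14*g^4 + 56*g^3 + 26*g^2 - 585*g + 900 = (g - 3)*(g^4 - 11*g^3 + 23*g^2 + 95*g - 300) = (g - 5)*(g - 3)*(g^3 - 6*g^2 - 7*g + 60) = (g - 5)*(g - 4)*(g - 3)*(g^2 - 2*g - 15) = (g - 5)*(g - 4)*(g - 3)*(g + 3)*(g - 5)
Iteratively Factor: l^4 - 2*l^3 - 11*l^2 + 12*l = (l)*(l^3 - 2*l^2 - 11*l + 12) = l*(l + 3)*(l^2 - 5*l + 4) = l*(l - 4)*(l + 3)*(l - 1)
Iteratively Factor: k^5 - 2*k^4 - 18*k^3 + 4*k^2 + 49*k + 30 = (k + 1)*(k^4 - 3*k^3 - 15*k^2 + 19*k + 30) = (k - 5)*(k + 1)*(k^3 + 2*k^2 - 5*k - 6) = (k - 5)*(k - 2)*(k + 1)*(k^2 + 4*k + 3) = (k - 5)*(k - 2)*(k + 1)^2*(k + 3)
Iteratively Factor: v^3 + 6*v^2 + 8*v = (v + 2)*(v^2 + 4*v) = (v + 2)*(v + 4)*(v)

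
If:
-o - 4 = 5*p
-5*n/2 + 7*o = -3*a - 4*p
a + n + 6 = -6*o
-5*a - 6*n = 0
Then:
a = 423/221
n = -705/442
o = -931/884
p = -521/884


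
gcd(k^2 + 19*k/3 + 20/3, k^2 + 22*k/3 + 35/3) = k + 5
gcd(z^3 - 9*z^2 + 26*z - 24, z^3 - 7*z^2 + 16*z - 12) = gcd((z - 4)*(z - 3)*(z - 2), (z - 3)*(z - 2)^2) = z^2 - 5*z + 6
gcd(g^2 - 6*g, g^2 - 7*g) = g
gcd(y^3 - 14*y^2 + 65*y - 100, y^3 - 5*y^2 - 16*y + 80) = y^2 - 9*y + 20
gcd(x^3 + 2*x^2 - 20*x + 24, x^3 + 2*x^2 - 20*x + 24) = x^3 + 2*x^2 - 20*x + 24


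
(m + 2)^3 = m^3 + 6*m^2 + 12*m + 8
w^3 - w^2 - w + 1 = (w - 1)^2*(w + 1)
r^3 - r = r*(r - 1)*(r + 1)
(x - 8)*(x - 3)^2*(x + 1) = x^4 - 13*x^3 + 43*x^2 - 15*x - 72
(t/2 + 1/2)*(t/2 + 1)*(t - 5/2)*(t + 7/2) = t^4/4 + t^3 - 15*t^2/16 - 97*t/16 - 35/8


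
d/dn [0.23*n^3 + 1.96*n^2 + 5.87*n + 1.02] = 0.69*n^2 + 3.92*n + 5.87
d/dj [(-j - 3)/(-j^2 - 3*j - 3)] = (j^2 + 3*j - (j + 3)*(2*j + 3) + 3)/(j^2 + 3*j + 3)^2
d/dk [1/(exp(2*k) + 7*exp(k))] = (-2*exp(k) - 7)*exp(-k)/(exp(k) + 7)^2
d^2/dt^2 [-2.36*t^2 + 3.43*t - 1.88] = -4.72000000000000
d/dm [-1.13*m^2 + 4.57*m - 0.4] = 4.57 - 2.26*m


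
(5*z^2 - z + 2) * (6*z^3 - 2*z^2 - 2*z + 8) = 30*z^5 - 16*z^4 + 4*z^3 + 38*z^2 - 12*z + 16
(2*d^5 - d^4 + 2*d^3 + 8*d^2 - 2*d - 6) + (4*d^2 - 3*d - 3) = 2*d^5 - d^4 + 2*d^3 + 12*d^2 - 5*d - 9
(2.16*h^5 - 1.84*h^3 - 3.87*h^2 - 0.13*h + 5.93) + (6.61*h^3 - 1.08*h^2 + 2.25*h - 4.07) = 2.16*h^5 + 4.77*h^3 - 4.95*h^2 + 2.12*h + 1.86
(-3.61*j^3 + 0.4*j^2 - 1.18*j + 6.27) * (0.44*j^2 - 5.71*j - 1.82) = -1.5884*j^5 + 20.7891*j^4 + 3.767*j^3 + 8.7686*j^2 - 33.6541*j - 11.4114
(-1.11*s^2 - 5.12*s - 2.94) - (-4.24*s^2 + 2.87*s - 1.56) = 3.13*s^2 - 7.99*s - 1.38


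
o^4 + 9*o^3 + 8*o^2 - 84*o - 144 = (o - 3)*(o + 2)*(o + 4)*(o + 6)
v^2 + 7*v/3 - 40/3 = (v - 8/3)*(v + 5)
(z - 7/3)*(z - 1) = z^2 - 10*z/3 + 7/3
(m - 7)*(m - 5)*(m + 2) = m^3 - 10*m^2 + 11*m + 70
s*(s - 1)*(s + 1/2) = s^3 - s^2/2 - s/2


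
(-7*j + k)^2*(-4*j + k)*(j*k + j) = -196*j^4*k - 196*j^4 + 105*j^3*k^2 + 105*j^3*k - 18*j^2*k^3 - 18*j^2*k^2 + j*k^4 + j*k^3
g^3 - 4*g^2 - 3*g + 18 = (g - 3)^2*(g + 2)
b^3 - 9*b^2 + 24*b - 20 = (b - 5)*(b - 2)^2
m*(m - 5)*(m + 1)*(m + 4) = m^4 - 21*m^2 - 20*m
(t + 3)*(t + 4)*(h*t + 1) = h*t^3 + 7*h*t^2 + 12*h*t + t^2 + 7*t + 12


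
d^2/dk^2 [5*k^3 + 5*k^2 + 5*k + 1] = 30*k + 10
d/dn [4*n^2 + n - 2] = 8*n + 1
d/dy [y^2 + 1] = 2*y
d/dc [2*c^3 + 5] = 6*c^2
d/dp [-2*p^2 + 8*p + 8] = 8 - 4*p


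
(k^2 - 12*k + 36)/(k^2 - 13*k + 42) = (k - 6)/(k - 7)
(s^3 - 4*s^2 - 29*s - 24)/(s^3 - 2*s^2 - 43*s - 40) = (s + 3)/(s + 5)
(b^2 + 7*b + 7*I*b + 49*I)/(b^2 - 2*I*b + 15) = (b^2 + 7*b*(1 + I) + 49*I)/(b^2 - 2*I*b + 15)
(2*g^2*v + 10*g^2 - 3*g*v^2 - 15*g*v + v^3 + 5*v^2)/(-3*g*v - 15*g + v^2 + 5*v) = (2*g^2 - 3*g*v + v^2)/(-3*g + v)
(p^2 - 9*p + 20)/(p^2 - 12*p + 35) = (p - 4)/(p - 7)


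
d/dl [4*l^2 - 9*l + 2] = 8*l - 9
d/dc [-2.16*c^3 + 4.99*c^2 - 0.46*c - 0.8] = -6.48*c^2 + 9.98*c - 0.46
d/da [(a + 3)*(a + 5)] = 2*a + 8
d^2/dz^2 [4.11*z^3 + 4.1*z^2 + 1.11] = 24.66*z + 8.2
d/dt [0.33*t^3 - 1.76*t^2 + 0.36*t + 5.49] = 0.99*t^2 - 3.52*t + 0.36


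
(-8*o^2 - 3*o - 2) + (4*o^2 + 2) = -4*o^2 - 3*o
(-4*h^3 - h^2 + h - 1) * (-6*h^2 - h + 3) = 24*h^5 + 10*h^4 - 17*h^3 + 2*h^2 + 4*h - 3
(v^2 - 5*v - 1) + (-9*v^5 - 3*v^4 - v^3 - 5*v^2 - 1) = -9*v^5 - 3*v^4 - v^3 - 4*v^2 - 5*v - 2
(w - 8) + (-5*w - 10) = -4*w - 18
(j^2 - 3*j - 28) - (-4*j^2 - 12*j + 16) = 5*j^2 + 9*j - 44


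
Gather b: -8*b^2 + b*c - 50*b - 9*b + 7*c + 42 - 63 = -8*b^2 + b*(c - 59) + 7*c - 21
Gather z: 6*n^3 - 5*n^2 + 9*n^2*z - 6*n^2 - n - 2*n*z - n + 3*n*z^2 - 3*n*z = 6*n^3 - 11*n^2 + 3*n*z^2 - 2*n + z*(9*n^2 - 5*n)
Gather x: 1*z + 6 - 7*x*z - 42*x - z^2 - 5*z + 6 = x*(-7*z - 42) - z^2 - 4*z + 12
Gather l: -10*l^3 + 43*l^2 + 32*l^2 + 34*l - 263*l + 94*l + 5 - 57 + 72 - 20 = -10*l^3 + 75*l^2 - 135*l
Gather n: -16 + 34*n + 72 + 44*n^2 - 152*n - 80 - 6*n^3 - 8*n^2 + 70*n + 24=-6*n^3 + 36*n^2 - 48*n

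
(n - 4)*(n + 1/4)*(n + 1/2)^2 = n^4 - 11*n^3/4 - 9*n^2/2 - 31*n/16 - 1/4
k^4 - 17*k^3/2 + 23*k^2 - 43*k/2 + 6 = (k - 4)*(k - 3)*(k - 1)*(k - 1/2)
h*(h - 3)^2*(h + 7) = h^4 + h^3 - 33*h^2 + 63*h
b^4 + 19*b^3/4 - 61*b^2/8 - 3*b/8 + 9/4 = (b - 1)*(b - 3/4)*(b + 1/2)*(b + 6)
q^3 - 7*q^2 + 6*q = q*(q - 6)*(q - 1)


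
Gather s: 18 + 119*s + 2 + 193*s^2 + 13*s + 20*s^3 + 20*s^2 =20*s^3 + 213*s^2 + 132*s + 20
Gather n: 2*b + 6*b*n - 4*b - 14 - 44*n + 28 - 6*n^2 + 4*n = -2*b - 6*n^2 + n*(6*b - 40) + 14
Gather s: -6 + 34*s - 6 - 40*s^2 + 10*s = -40*s^2 + 44*s - 12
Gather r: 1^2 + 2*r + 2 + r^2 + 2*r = r^2 + 4*r + 3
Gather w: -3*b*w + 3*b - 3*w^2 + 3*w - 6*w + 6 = 3*b - 3*w^2 + w*(-3*b - 3) + 6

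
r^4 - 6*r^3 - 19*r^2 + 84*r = r*(r - 7)*(r - 3)*(r + 4)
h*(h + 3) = h^2 + 3*h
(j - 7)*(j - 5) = j^2 - 12*j + 35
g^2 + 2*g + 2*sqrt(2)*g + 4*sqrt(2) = (g + 2)*(g + 2*sqrt(2))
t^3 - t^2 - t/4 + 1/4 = (t - 1)*(t - 1/2)*(t + 1/2)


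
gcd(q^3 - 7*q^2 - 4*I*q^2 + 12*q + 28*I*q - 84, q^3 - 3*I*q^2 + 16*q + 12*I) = q^2 - 4*I*q + 12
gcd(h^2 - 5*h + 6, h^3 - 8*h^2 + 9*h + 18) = h - 3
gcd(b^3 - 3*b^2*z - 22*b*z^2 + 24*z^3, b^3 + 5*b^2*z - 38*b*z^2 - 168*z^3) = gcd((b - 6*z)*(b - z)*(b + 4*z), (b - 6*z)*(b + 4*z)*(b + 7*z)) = -b^2 + 2*b*z + 24*z^2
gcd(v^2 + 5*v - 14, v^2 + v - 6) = v - 2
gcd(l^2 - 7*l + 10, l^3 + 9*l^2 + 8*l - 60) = l - 2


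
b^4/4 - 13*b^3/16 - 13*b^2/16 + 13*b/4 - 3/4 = (b/4 + 1/2)*(b - 3)*(b - 2)*(b - 1/4)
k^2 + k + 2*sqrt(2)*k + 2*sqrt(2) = (k + 1)*(k + 2*sqrt(2))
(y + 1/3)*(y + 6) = y^2 + 19*y/3 + 2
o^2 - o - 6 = (o - 3)*(o + 2)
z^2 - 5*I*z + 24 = (z - 8*I)*(z + 3*I)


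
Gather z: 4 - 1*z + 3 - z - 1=6 - 2*z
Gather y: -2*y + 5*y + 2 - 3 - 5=3*y - 6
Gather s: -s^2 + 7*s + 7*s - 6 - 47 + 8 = -s^2 + 14*s - 45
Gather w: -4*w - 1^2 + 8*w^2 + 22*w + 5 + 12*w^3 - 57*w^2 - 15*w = 12*w^3 - 49*w^2 + 3*w + 4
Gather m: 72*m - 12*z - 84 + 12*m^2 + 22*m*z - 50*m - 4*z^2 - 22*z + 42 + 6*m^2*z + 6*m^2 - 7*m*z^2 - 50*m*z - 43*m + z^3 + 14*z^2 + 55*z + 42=m^2*(6*z + 18) + m*(-7*z^2 - 28*z - 21) + z^3 + 10*z^2 + 21*z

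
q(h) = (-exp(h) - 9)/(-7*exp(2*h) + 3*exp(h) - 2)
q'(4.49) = -0.00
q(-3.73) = 4.67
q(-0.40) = 3.09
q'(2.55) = -0.03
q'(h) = (-exp(h) - 9)*(14*exp(2*h) - 3*exp(h))/(-7*exp(2*h) + 3*exp(h) - 2)^2 - exp(h)/(-7*exp(2*h) + 3*exp(h) - 2)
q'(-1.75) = 0.42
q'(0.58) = -1.08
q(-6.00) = 4.52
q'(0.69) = -0.88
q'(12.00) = 0.00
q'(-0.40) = -4.00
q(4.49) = 0.00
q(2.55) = 0.02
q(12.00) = 0.00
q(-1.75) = 5.43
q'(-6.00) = 0.02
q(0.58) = 0.57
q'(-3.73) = 0.17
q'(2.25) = -0.05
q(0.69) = 0.46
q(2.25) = 0.03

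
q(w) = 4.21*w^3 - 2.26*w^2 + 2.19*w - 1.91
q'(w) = 12.63*w^2 - 4.52*w + 2.19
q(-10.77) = -5546.96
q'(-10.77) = 1515.86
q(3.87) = 216.73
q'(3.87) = 173.86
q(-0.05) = -2.03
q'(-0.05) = 2.45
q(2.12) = 32.69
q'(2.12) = 49.37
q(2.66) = 67.16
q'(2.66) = 79.53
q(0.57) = -0.62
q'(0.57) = 3.72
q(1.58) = 12.51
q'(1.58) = 26.58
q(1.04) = 2.66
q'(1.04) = 11.15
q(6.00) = 839.23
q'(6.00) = 429.75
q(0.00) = -1.91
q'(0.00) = 2.19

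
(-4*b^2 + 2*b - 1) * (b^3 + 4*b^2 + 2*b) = -4*b^5 - 14*b^4 - b^3 - 2*b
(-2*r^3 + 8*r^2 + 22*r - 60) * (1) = -2*r^3 + 8*r^2 + 22*r - 60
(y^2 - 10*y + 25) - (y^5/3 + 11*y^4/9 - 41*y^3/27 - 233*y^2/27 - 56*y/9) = -y^5/3 - 11*y^4/9 + 41*y^3/27 + 260*y^2/27 - 34*y/9 + 25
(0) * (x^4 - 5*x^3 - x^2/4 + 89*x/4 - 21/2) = 0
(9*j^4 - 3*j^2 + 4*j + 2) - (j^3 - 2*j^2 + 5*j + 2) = 9*j^4 - j^3 - j^2 - j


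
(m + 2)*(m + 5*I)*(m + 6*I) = m^3 + 2*m^2 + 11*I*m^2 - 30*m + 22*I*m - 60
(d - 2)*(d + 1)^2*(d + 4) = d^4 + 4*d^3 - 3*d^2 - 14*d - 8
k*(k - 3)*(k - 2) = k^3 - 5*k^2 + 6*k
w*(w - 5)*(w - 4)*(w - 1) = w^4 - 10*w^3 + 29*w^2 - 20*w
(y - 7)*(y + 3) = y^2 - 4*y - 21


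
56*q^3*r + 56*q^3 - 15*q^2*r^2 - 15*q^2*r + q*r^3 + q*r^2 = (-8*q + r)*(-7*q + r)*(q*r + q)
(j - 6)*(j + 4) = j^2 - 2*j - 24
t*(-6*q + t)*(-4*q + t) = 24*q^2*t - 10*q*t^2 + t^3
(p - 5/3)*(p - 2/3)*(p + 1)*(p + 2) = p^4 + 2*p^3/3 - 35*p^2/9 - 4*p/3 + 20/9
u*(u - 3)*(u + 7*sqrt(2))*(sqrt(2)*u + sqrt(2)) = sqrt(2)*u^4 - 2*sqrt(2)*u^3 + 14*u^3 - 28*u^2 - 3*sqrt(2)*u^2 - 42*u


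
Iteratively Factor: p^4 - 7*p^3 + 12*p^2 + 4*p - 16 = (p - 4)*(p^3 - 3*p^2 + 4) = (p - 4)*(p - 2)*(p^2 - p - 2) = (p - 4)*(p - 2)^2*(p + 1)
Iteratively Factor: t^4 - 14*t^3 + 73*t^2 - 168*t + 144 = (t - 4)*(t^3 - 10*t^2 + 33*t - 36) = (t - 4)*(t - 3)*(t^2 - 7*t + 12) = (t - 4)*(t - 3)^2*(t - 4)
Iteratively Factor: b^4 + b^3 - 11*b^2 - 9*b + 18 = (b + 3)*(b^3 - 2*b^2 - 5*b + 6) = (b + 2)*(b + 3)*(b^2 - 4*b + 3) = (b - 1)*(b + 2)*(b + 3)*(b - 3)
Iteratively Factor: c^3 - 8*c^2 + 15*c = (c - 3)*(c^2 - 5*c) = (c - 5)*(c - 3)*(c)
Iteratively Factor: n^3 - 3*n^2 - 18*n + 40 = (n - 5)*(n^2 + 2*n - 8) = (n - 5)*(n + 4)*(n - 2)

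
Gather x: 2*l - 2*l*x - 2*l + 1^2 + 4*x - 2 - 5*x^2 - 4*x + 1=-2*l*x - 5*x^2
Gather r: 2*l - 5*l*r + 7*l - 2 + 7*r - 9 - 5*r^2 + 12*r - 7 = 9*l - 5*r^2 + r*(19 - 5*l) - 18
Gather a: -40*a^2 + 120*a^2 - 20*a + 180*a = 80*a^2 + 160*a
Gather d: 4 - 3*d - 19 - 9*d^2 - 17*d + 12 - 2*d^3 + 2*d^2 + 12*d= -2*d^3 - 7*d^2 - 8*d - 3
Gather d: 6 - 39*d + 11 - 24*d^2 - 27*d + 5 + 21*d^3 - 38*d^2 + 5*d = 21*d^3 - 62*d^2 - 61*d + 22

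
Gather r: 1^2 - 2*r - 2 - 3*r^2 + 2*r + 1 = -3*r^2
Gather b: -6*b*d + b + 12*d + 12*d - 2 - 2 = b*(1 - 6*d) + 24*d - 4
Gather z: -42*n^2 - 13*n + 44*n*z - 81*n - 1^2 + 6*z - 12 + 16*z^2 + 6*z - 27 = -42*n^2 - 94*n + 16*z^2 + z*(44*n + 12) - 40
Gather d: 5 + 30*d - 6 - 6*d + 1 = 24*d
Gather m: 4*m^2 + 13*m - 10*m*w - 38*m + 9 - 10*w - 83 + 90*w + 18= 4*m^2 + m*(-10*w - 25) + 80*w - 56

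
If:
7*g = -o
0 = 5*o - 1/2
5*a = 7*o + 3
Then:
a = 37/50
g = -1/70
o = 1/10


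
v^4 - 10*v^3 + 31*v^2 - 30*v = v*(v - 5)*(v - 3)*(v - 2)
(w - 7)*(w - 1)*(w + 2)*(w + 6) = w^4 - 45*w^2 - 40*w + 84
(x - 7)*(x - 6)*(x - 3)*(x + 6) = x^4 - 10*x^3 - 15*x^2 + 360*x - 756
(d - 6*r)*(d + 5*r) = d^2 - d*r - 30*r^2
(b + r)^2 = b^2 + 2*b*r + r^2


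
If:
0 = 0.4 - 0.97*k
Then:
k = 0.41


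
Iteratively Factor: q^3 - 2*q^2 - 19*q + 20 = (q + 4)*(q^2 - 6*q + 5) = (q - 1)*(q + 4)*(q - 5)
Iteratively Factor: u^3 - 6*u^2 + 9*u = (u - 3)*(u^2 - 3*u) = (u - 3)^2*(u)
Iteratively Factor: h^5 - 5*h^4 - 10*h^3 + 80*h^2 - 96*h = (h - 3)*(h^4 - 2*h^3 - 16*h^2 + 32*h) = h*(h - 3)*(h^3 - 2*h^2 - 16*h + 32) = h*(h - 3)*(h - 2)*(h^2 - 16) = h*(h - 4)*(h - 3)*(h - 2)*(h + 4)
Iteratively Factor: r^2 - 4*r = (r)*(r - 4)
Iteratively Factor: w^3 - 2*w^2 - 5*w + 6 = (w - 1)*(w^2 - w - 6) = (w - 1)*(w + 2)*(w - 3)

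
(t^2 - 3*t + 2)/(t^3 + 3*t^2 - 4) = (t - 2)/(t^2 + 4*t + 4)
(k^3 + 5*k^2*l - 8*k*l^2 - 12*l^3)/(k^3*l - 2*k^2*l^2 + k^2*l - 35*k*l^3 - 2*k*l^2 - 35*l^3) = (-k^3 - 5*k^2*l + 8*k*l^2 + 12*l^3)/(l*(-k^3 + 2*k^2*l - k^2 + 35*k*l^2 + 2*k*l + 35*l^2))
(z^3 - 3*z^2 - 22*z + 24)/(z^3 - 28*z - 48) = (z - 1)/(z + 2)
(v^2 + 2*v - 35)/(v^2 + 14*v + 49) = (v - 5)/(v + 7)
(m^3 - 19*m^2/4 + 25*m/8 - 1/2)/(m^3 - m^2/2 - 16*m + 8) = (m - 1/4)/(m + 4)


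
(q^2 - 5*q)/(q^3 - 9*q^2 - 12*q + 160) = q/(q^2 - 4*q - 32)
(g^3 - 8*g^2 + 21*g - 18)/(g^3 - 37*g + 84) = (g^2 - 5*g + 6)/(g^2 + 3*g - 28)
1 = 1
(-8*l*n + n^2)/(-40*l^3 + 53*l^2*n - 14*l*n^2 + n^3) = n/(5*l^2 - 6*l*n + n^2)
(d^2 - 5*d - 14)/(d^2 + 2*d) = (d - 7)/d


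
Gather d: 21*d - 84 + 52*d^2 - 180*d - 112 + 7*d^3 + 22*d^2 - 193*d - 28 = 7*d^3 + 74*d^2 - 352*d - 224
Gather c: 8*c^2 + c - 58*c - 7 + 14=8*c^2 - 57*c + 7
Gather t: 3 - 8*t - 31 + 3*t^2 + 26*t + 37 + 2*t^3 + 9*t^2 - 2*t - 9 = 2*t^3 + 12*t^2 + 16*t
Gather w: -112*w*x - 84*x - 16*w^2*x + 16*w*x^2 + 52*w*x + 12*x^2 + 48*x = -16*w^2*x + w*(16*x^2 - 60*x) + 12*x^2 - 36*x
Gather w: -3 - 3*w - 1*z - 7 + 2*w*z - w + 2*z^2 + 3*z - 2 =w*(2*z - 4) + 2*z^2 + 2*z - 12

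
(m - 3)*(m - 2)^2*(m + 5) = m^4 - 2*m^3 - 19*m^2 + 68*m - 60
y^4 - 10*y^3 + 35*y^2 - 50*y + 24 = (y - 4)*(y - 3)*(y - 2)*(y - 1)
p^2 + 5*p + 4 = (p + 1)*(p + 4)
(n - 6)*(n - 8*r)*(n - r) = n^3 - 9*n^2*r - 6*n^2 + 8*n*r^2 + 54*n*r - 48*r^2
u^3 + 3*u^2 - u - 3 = (u - 1)*(u + 1)*(u + 3)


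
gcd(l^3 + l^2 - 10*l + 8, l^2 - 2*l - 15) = 1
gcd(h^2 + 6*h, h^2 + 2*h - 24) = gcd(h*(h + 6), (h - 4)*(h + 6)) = h + 6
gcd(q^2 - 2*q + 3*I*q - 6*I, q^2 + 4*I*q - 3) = q + 3*I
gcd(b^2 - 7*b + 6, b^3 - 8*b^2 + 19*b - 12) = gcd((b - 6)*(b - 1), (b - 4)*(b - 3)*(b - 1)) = b - 1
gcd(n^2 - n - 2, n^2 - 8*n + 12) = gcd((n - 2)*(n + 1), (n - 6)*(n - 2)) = n - 2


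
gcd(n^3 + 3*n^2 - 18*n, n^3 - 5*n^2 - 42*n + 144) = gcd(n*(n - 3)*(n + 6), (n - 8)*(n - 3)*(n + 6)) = n^2 + 3*n - 18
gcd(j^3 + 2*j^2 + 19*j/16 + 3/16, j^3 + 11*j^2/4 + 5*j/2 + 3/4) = j^2 + 7*j/4 + 3/4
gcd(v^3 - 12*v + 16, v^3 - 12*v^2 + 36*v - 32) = v^2 - 4*v + 4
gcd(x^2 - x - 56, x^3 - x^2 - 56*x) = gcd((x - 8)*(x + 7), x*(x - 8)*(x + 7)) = x^2 - x - 56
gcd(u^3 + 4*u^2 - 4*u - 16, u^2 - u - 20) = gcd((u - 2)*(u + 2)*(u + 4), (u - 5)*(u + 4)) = u + 4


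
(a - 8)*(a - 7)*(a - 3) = a^3 - 18*a^2 + 101*a - 168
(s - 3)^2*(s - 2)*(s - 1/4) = s^4 - 33*s^3/4 + 23*s^2 - 93*s/4 + 9/2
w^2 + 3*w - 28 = (w - 4)*(w + 7)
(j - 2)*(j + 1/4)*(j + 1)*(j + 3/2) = j^4 + 3*j^3/4 - 27*j^2/8 - 31*j/8 - 3/4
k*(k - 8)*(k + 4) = k^3 - 4*k^2 - 32*k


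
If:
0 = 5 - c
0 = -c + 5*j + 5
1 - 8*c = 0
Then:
No Solution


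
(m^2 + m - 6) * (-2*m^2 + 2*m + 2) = -2*m^4 + 16*m^2 - 10*m - 12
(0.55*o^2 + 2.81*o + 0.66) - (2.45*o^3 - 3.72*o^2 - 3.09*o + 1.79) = -2.45*o^3 + 4.27*o^2 + 5.9*o - 1.13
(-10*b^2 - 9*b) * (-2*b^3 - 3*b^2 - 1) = 20*b^5 + 48*b^4 + 27*b^3 + 10*b^2 + 9*b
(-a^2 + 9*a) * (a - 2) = -a^3 + 11*a^2 - 18*a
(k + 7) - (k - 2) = 9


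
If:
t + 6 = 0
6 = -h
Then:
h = -6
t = -6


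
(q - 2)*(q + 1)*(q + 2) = q^3 + q^2 - 4*q - 4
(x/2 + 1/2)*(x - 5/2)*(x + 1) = x^3/2 - x^2/4 - 2*x - 5/4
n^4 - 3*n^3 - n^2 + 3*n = n*(n - 3)*(n - 1)*(n + 1)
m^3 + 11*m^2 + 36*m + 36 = (m + 2)*(m + 3)*(m + 6)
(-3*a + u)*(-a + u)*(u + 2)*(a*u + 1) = 3*a^3*u^2 + 6*a^3*u - 4*a^2*u^3 - 8*a^2*u^2 + 3*a^2*u + 6*a^2 + a*u^4 + 2*a*u^3 - 4*a*u^2 - 8*a*u + u^3 + 2*u^2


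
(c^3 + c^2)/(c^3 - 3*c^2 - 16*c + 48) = c^2*(c + 1)/(c^3 - 3*c^2 - 16*c + 48)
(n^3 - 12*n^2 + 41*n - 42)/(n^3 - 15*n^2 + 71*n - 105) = (n - 2)/(n - 5)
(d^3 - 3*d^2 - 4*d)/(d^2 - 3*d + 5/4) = 4*d*(d^2 - 3*d - 4)/(4*d^2 - 12*d + 5)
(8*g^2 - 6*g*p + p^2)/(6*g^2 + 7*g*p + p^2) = (8*g^2 - 6*g*p + p^2)/(6*g^2 + 7*g*p + p^2)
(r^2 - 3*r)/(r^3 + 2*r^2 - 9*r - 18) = r/(r^2 + 5*r + 6)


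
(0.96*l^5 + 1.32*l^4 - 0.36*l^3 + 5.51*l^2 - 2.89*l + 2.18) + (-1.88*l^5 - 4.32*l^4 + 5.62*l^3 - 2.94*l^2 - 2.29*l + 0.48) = -0.92*l^5 - 3.0*l^4 + 5.26*l^3 + 2.57*l^2 - 5.18*l + 2.66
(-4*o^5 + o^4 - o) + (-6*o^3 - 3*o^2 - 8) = -4*o^5 + o^4 - 6*o^3 - 3*o^2 - o - 8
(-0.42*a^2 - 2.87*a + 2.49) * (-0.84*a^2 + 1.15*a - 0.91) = 0.3528*a^4 + 1.9278*a^3 - 5.0099*a^2 + 5.4752*a - 2.2659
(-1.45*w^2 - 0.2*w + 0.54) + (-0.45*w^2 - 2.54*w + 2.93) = -1.9*w^2 - 2.74*w + 3.47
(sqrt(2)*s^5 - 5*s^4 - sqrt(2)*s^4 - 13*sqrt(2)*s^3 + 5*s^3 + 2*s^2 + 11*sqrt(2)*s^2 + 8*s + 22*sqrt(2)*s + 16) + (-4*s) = sqrt(2)*s^5 - 5*s^4 - sqrt(2)*s^4 - 13*sqrt(2)*s^3 + 5*s^3 + 2*s^2 + 11*sqrt(2)*s^2 + 4*s + 22*sqrt(2)*s + 16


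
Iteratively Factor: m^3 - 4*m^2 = (m - 4)*(m^2) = m*(m - 4)*(m)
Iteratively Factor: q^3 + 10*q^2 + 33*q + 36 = (q + 4)*(q^2 + 6*q + 9) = (q + 3)*(q + 4)*(q + 3)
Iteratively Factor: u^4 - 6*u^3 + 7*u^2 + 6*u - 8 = (u - 1)*(u^3 - 5*u^2 + 2*u + 8) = (u - 4)*(u - 1)*(u^2 - u - 2) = (u - 4)*(u - 2)*(u - 1)*(u + 1)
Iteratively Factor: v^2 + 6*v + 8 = (v + 4)*(v + 2)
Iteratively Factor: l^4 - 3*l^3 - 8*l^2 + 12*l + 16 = (l - 4)*(l^3 + l^2 - 4*l - 4) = (l - 4)*(l + 2)*(l^2 - l - 2) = (l - 4)*(l + 1)*(l + 2)*(l - 2)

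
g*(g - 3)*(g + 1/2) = g^3 - 5*g^2/2 - 3*g/2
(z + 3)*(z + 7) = z^2 + 10*z + 21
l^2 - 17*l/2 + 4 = (l - 8)*(l - 1/2)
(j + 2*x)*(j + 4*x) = j^2 + 6*j*x + 8*x^2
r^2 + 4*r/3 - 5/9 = (r - 1/3)*(r + 5/3)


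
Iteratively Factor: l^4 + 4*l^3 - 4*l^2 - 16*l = (l - 2)*(l^3 + 6*l^2 + 8*l) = l*(l - 2)*(l^2 + 6*l + 8) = l*(l - 2)*(l + 4)*(l + 2)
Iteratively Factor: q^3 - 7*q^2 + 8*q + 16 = (q - 4)*(q^2 - 3*q - 4) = (q - 4)^2*(q + 1)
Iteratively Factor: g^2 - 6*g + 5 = (g - 1)*(g - 5)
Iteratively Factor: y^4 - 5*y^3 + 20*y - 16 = (y + 2)*(y^3 - 7*y^2 + 14*y - 8) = (y - 2)*(y + 2)*(y^2 - 5*y + 4) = (y - 2)*(y - 1)*(y + 2)*(y - 4)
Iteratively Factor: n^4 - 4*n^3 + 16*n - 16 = (n - 2)*(n^3 - 2*n^2 - 4*n + 8) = (n - 2)*(n + 2)*(n^2 - 4*n + 4) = (n - 2)^2*(n + 2)*(n - 2)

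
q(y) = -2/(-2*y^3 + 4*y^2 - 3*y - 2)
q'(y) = -2*(6*y^2 - 8*y + 3)/(-2*y^3 + 4*y^2 - 3*y - 2)^2 = 2*(-6*y^2 + 8*y - 3)/(2*y^3 - 4*y^2 + 3*y + 2)^2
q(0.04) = 0.95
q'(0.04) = -1.20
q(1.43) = 0.51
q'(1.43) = -0.49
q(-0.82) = -0.47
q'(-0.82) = -1.50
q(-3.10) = -0.02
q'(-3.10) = -0.02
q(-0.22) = 1.78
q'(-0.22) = -7.98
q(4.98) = 0.01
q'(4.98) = -0.01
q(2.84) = 0.08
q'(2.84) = -0.10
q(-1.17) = -0.20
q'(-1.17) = -0.40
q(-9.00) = 0.00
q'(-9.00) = 0.00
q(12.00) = 0.00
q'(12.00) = 0.00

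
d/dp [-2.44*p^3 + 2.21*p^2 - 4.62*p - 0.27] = -7.32*p^2 + 4.42*p - 4.62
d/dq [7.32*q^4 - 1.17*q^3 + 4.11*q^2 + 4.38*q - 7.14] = 29.28*q^3 - 3.51*q^2 + 8.22*q + 4.38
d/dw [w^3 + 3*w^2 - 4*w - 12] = 3*w^2 + 6*w - 4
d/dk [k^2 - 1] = 2*k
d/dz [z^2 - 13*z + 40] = 2*z - 13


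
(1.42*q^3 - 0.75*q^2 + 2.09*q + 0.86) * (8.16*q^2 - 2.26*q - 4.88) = 11.5872*q^5 - 9.3292*q^4 + 11.8198*q^3 + 5.9542*q^2 - 12.1428*q - 4.1968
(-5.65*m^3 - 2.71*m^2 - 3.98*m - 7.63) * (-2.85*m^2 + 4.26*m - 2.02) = 16.1025*m^5 - 16.3455*m^4 + 11.2114*m^3 + 10.2649*m^2 - 24.4642*m + 15.4126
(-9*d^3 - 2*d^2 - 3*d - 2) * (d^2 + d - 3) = -9*d^5 - 11*d^4 + 22*d^3 + d^2 + 7*d + 6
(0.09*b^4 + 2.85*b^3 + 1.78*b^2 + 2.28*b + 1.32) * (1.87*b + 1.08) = 0.1683*b^5 + 5.4267*b^4 + 6.4066*b^3 + 6.186*b^2 + 4.9308*b + 1.4256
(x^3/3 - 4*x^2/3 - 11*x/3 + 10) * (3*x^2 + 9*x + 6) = x^5 - x^4 - 21*x^3 - 11*x^2 + 68*x + 60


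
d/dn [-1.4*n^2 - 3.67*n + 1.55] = -2.8*n - 3.67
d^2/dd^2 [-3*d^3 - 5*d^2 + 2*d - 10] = -18*d - 10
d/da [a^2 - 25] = 2*a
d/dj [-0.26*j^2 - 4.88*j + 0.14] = -0.52*j - 4.88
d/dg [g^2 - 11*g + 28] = 2*g - 11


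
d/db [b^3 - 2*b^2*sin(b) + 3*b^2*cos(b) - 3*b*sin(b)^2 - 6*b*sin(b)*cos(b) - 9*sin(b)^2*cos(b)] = -3*b^2*sin(b) - 2*b^2*cos(b) + 3*b^2 - 4*b*sin(b) - 3*b*sin(2*b) + 6*b*cos(b) - 6*b*cos(2*b) + 9*sin(b)/4 - 3*sin(2*b) - 27*sin(3*b)/4 + 3*cos(2*b)/2 - 3/2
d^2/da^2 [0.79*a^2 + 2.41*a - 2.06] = 1.58000000000000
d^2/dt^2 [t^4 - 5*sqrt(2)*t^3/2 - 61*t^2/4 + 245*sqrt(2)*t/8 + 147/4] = 12*t^2 - 15*sqrt(2)*t - 61/2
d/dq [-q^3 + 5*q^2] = q*(10 - 3*q)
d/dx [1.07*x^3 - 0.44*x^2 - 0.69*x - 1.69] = 3.21*x^2 - 0.88*x - 0.69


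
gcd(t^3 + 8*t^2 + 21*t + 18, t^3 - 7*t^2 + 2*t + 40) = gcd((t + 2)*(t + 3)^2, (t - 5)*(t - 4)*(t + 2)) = t + 2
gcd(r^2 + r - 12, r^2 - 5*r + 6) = r - 3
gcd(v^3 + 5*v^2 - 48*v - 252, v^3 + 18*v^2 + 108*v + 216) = v^2 + 12*v + 36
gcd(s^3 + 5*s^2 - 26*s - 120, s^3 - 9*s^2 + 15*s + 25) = s - 5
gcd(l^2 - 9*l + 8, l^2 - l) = l - 1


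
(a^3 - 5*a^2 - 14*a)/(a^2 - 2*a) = (a^2 - 5*a - 14)/(a - 2)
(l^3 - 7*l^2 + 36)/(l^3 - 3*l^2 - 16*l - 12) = (l - 3)/(l + 1)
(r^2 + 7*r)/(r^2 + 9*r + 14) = r/(r + 2)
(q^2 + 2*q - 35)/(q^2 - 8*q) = (q^2 + 2*q - 35)/(q*(q - 8))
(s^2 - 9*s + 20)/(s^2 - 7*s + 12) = (s - 5)/(s - 3)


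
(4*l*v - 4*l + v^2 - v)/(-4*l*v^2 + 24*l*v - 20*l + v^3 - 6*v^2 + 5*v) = (4*l + v)/(-4*l*v + 20*l + v^2 - 5*v)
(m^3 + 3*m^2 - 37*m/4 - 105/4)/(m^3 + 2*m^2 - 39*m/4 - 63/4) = (2*m + 5)/(2*m + 3)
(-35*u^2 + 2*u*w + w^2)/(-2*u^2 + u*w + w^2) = (-35*u^2 + 2*u*w + w^2)/(-2*u^2 + u*w + w^2)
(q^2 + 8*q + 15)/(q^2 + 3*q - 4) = (q^2 + 8*q + 15)/(q^2 + 3*q - 4)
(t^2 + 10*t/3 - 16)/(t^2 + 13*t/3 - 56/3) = (t + 6)/(t + 7)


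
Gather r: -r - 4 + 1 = -r - 3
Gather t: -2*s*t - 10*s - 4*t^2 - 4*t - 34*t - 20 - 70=-10*s - 4*t^2 + t*(-2*s - 38) - 90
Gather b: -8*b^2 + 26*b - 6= -8*b^2 + 26*b - 6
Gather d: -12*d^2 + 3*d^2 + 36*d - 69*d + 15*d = -9*d^2 - 18*d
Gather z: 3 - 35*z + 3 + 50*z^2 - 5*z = 50*z^2 - 40*z + 6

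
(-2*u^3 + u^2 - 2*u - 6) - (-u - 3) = -2*u^3 + u^2 - u - 3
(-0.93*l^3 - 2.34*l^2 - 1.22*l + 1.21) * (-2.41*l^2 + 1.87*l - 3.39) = 2.2413*l^5 + 3.9003*l^4 + 1.7171*l^3 + 2.7351*l^2 + 6.3985*l - 4.1019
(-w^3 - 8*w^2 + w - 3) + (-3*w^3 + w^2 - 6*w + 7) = -4*w^3 - 7*w^2 - 5*w + 4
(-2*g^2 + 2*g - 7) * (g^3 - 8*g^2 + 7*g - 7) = -2*g^5 + 18*g^4 - 37*g^3 + 84*g^2 - 63*g + 49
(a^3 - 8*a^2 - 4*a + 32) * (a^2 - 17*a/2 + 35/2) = a^5 - 33*a^4/2 + 163*a^3/2 - 74*a^2 - 342*a + 560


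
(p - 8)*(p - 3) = p^2 - 11*p + 24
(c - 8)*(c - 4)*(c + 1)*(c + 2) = c^4 - 9*c^3 - 2*c^2 + 72*c + 64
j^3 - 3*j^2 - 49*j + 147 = (j - 7)*(j - 3)*(j + 7)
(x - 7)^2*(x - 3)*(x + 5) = x^4 - 12*x^3 + 6*x^2 + 308*x - 735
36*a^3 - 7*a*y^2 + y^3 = (-6*a + y)*(-3*a + y)*(2*a + y)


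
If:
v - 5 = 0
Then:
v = 5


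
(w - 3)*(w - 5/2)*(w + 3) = w^3 - 5*w^2/2 - 9*w + 45/2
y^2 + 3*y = y*(y + 3)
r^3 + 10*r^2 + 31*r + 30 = (r + 2)*(r + 3)*(r + 5)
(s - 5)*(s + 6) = s^2 + s - 30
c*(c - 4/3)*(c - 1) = c^3 - 7*c^2/3 + 4*c/3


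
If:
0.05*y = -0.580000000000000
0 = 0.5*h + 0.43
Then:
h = -0.86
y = -11.60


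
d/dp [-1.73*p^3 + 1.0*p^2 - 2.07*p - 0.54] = -5.19*p^2 + 2.0*p - 2.07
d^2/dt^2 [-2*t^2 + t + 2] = -4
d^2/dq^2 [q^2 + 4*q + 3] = 2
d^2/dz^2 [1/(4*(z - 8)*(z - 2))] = ((z - 8)^2 + (z - 8)*(z - 2) + (z - 2)^2)/(2*(z - 8)^3*(z - 2)^3)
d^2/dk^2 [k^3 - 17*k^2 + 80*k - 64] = 6*k - 34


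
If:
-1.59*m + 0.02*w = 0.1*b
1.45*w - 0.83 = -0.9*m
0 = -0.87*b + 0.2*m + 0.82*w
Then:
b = 0.55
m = -0.03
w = 0.59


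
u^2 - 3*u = u*(u - 3)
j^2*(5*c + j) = 5*c*j^2 + j^3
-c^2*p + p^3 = p*(-c + p)*(c + p)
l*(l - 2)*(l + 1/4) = l^3 - 7*l^2/4 - l/2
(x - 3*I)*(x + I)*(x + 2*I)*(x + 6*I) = x^4 + 6*I*x^3 + 7*x^2 + 48*I*x - 36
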